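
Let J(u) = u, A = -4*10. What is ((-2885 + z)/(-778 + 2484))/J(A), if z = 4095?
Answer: -121/6824 ≈ -0.017732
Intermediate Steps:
A = -40
((-2885 + z)/(-778 + 2484))/J(A) = ((-2885 + 4095)/(-778 + 2484))/(-40) = (1210/1706)*(-1/40) = (1210*(1/1706))*(-1/40) = (605/853)*(-1/40) = -121/6824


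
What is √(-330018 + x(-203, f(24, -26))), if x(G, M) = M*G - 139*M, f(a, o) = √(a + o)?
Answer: √(-330018 - 342*I*√2) ≈ 0.421 - 574.47*I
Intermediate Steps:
x(G, M) = -139*M + G*M (x(G, M) = G*M - 139*M = -139*M + G*M)
√(-330018 + x(-203, f(24, -26))) = √(-330018 + √(24 - 26)*(-139 - 203)) = √(-330018 + √(-2)*(-342)) = √(-330018 + (I*√2)*(-342)) = √(-330018 - 342*I*√2)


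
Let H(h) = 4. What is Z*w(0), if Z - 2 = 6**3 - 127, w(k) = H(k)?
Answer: 364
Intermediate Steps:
w(k) = 4
Z = 91 (Z = 2 + (6**3 - 127) = 2 + (216 - 127) = 2 + 89 = 91)
Z*w(0) = 91*4 = 364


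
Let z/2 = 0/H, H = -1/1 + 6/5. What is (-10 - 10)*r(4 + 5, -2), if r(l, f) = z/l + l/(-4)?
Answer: 45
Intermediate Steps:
H = ⅕ (H = -1*1 + 6*(⅕) = -1 + 6/5 = ⅕ ≈ 0.20000)
z = 0 (z = 2*(0/(⅕)) = 2*(0*5) = 2*0 = 0)
r(l, f) = -l/4 (r(l, f) = 0/l + l/(-4) = 0 + l*(-¼) = 0 - l/4 = -l/4)
(-10 - 10)*r(4 + 5, -2) = (-10 - 10)*(-(4 + 5)/4) = -(-5)*9 = -20*(-9/4) = 45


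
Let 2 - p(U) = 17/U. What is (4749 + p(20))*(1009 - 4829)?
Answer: -18145573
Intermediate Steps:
p(U) = 2 - 17/U
(4749 + p(20))*(1009 - 4829) = (4749 + (2 - 17/20))*(1009 - 4829) = (4749 + (2 - 17*1/20))*(-3820) = (4749 + (2 - 17/20))*(-3820) = (4749 + 23/20)*(-3820) = (95003/20)*(-3820) = -18145573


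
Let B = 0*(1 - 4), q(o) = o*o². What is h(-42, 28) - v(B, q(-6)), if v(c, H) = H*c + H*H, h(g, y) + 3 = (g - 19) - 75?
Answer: -46795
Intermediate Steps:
h(g, y) = -97 + g (h(g, y) = -3 + ((g - 19) - 75) = -3 + ((-19 + g) - 75) = -3 + (-94 + g) = -97 + g)
q(o) = o³
B = 0 (B = 0*(-3) = 0)
v(c, H) = H² + H*c (v(c, H) = H*c + H² = H² + H*c)
h(-42, 28) - v(B, q(-6)) = (-97 - 42) - (-6)³*((-6)³ + 0) = -139 - (-216)*(-216 + 0) = -139 - (-216)*(-216) = -139 - 1*46656 = -139 - 46656 = -46795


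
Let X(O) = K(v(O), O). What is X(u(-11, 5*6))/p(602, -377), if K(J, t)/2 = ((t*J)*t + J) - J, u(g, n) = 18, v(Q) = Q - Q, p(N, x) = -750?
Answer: 0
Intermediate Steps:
v(Q) = 0
K(J, t) = 2*J*t² (K(J, t) = 2*(((t*J)*t + J) - J) = 2*(((J*t)*t + J) - J) = 2*((J*t² + J) - J) = 2*((J + J*t²) - J) = 2*(J*t²) = 2*J*t²)
X(O) = 0 (X(O) = 2*0*O² = 0)
X(u(-11, 5*6))/p(602, -377) = 0/(-750) = 0*(-1/750) = 0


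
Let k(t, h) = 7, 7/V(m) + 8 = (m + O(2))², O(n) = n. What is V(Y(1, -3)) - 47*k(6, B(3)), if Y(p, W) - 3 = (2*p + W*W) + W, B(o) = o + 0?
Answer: -7566/23 ≈ -328.96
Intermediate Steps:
B(o) = o
Y(p, W) = 3 + W + W² + 2*p (Y(p, W) = 3 + ((2*p + W*W) + W) = 3 + ((2*p + W²) + W) = 3 + ((W² + 2*p) + W) = 3 + (W + W² + 2*p) = 3 + W + W² + 2*p)
V(m) = 7/(-8 + (2 + m)²) (V(m) = 7/(-8 + (m + 2)²) = 7/(-8 + (2 + m)²))
V(Y(1, -3)) - 47*k(6, B(3)) = 7/(-8 + (2 + (3 - 3 + (-3)² + 2*1))²) - 47*7 = 7/(-8 + (2 + (3 - 3 + 9 + 2))²) - 329 = 7/(-8 + (2 + 11)²) - 329 = 7/(-8 + 13²) - 329 = 7/(-8 + 169) - 329 = 7/161 - 329 = 7*(1/161) - 329 = 1/23 - 329 = -7566/23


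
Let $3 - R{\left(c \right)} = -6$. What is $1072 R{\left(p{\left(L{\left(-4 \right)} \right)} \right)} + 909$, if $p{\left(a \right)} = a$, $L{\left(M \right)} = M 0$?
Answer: $10557$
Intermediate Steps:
$L{\left(M \right)} = 0$
$R{\left(c \right)} = 9$ ($R{\left(c \right)} = 3 - -6 = 3 + 6 = 9$)
$1072 R{\left(p{\left(L{\left(-4 \right)} \right)} \right)} + 909 = 1072 \cdot 9 + 909 = 9648 + 909 = 10557$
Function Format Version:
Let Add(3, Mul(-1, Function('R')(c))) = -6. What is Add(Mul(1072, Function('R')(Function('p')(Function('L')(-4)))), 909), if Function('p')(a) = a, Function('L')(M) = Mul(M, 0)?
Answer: 10557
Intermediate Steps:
Function('L')(M) = 0
Function('R')(c) = 9 (Function('R')(c) = Add(3, Mul(-1, -6)) = Add(3, 6) = 9)
Add(Mul(1072, Function('R')(Function('p')(Function('L')(-4)))), 909) = Add(Mul(1072, 9), 909) = Add(9648, 909) = 10557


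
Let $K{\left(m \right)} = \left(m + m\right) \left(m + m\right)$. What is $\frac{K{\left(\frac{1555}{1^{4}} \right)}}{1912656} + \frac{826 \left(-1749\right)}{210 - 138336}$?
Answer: $\frac{170797203281}{11007813444} \approx 15.516$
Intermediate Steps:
$K{\left(m \right)} = 4 m^{2}$ ($K{\left(m \right)} = 2 m 2 m = 4 m^{2}$)
$\frac{K{\left(\frac{1555}{1^{4}} \right)}}{1912656} + \frac{826 \left(-1749\right)}{210 - 138336} = \frac{4 \left(\frac{1555}{1^{4}}\right)^{2}}{1912656} + \frac{826 \left(-1749\right)}{210 - 138336} = 4 \left(\frac{1555}{1}\right)^{2} \cdot \frac{1}{1912656} - \frac{1444674}{210 - 138336} = 4 \left(1555 \cdot 1\right)^{2} \cdot \frac{1}{1912656} - \frac{1444674}{-138126} = 4 \cdot 1555^{2} \cdot \frac{1}{1912656} - - \frac{240779}{23021} = 4 \cdot 2418025 \cdot \frac{1}{1912656} + \frac{240779}{23021} = 9672100 \cdot \frac{1}{1912656} + \frac{240779}{23021} = \frac{2418025}{478164} + \frac{240779}{23021} = \frac{170797203281}{11007813444}$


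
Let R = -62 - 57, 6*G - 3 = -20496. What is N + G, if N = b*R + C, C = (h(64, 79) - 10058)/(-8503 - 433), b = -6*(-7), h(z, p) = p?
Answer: -75173057/8936 ≈ -8412.4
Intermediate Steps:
b = 42
G = -6831/2 (G = ½ + (⅙)*(-20496) = ½ - 3416 = -6831/2 ≈ -3415.5)
R = -119
C = 9979/8936 (C = (79 - 10058)/(-8503 - 433) = -9979/(-8936) = -9979*(-1/8936) = 9979/8936 ≈ 1.1167)
N = -44652149/8936 (N = 42*(-119) + 9979/8936 = -4998 + 9979/8936 = -44652149/8936 ≈ -4996.9)
N + G = -44652149/8936 - 6831/2 = -75173057/8936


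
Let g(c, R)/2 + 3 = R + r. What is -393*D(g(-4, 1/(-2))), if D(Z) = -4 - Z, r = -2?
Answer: -2751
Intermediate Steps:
g(c, R) = -10 + 2*R (g(c, R) = -6 + 2*(R - 2) = -6 + 2*(-2 + R) = -6 + (-4 + 2*R) = -10 + 2*R)
-393*D(g(-4, 1/(-2))) = -393*(-4 - (-10 + 2/(-2))) = -393*(-4 - (-10 + 2*(-1/2))) = -393*(-4 - (-10 - 1)) = -393*(-4 - 1*(-11)) = -393*(-4 + 11) = -393*7 = -2751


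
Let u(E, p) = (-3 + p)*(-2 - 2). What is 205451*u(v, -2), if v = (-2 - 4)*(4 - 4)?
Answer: 4109020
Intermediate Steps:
v = 0 (v = -6*0 = 0)
u(E, p) = 12 - 4*p (u(E, p) = (-3 + p)*(-4) = 12 - 4*p)
205451*u(v, -2) = 205451*(12 - 4*(-2)) = 205451*(12 + 8) = 205451*20 = 4109020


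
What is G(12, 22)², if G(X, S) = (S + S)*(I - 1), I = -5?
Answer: 69696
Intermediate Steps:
G(X, S) = -12*S (G(X, S) = (S + S)*(-5 - 1) = (2*S)*(-6) = -12*S)
G(12, 22)² = (-12*22)² = (-264)² = 69696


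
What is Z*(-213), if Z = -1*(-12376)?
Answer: -2636088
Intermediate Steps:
Z = 12376
Z*(-213) = 12376*(-213) = -2636088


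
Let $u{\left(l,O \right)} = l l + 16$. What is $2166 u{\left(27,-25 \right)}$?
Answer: $1613670$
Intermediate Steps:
$u{\left(l,O \right)} = 16 + l^{2}$ ($u{\left(l,O \right)} = l^{2} + 16 = 16 + l^{2}$)
$2166 u{\left(27,-25 \right)} = 2166 \left(16 + 27^{2}\right) = 2166 \left(16 + 729\right) = 2166 \cdot 745 = 1613670$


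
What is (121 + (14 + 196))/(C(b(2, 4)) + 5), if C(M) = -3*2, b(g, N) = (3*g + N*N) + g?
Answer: -331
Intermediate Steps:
b(g, N) = N**2 + 4*g (b(g, N) = (3*g + N**2) + g = (N**2 + 3*g) + g = N**2 + 4*g)
C(M) = -6
(121 + (14 + 196))/(C(b(2, 4)) + 5) = (121 + (14 + 196))/(-6 + 5) = (121 + 210)/(-1) = 331*(-1) = -331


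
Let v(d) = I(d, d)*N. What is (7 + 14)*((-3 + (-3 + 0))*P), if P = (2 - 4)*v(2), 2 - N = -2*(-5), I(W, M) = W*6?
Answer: -24192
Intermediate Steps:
I(W, M) = 6*W
N = -8 (N = 2 - (-2)*(-5) = 2 - 1*10 = 2 - 10 = -8)
v(d) = -48*d (v(d) = (6*d)*(-8) = -48*d)
P = 192 (P = (2 - 4)*(-48*2) = -2*(-96) = 192)
(7 + 14)*((-3 + (-3 + 0))*P) = (7 + 14)*((-3 + (-3 + 0))*192) = 21*((-3 - 3)*192) = 21*(-6*192) = 21*(-1152) = -24192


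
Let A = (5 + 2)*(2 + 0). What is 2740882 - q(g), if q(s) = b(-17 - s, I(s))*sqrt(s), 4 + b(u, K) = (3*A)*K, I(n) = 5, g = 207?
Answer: 2740882 - 618*sqrt(23) ≈ 2.7379e+6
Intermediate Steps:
A = 14 (A = 7*2 = 14)
b(u, K) = -4 + 42*K (b(u, K) = -4 + (3*14)*K = -4 + 42*K)
q(s) = 206*sqrt(s) (q(s) = (-4 + 42*5)*sqrt(s) = (-4 + 210)*sqrt(s) = 206*sqrt(s))
2740882 - q(g) = 2740882 - 206*sqrt(207) = 2740882 - 206*3*sqrt(23) = 2740882 - 618*sqrt(23)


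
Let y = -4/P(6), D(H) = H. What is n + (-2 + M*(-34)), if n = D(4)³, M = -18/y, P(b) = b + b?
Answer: -1774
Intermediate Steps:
P(b) = 2*b
y = -⅓ (y = -4/(2*6) = -4/12 = -4*1/12 = -⅓ ≈ -0.33333)
M = 54 (M = -18/(-⅓) = -18*(-3) = -9*(-6) = 54)
n = 64 (n = 4³ = 64)
n + (-2 + M*(-34)) = 64 + (-2 + 54*(-34)) = 64 + (-2 - 1836) = 64 - 1838 = -1774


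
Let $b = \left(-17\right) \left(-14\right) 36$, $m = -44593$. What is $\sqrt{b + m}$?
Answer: $5 i \sqrt{1441} \approx 189.8 i$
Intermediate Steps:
$b = 8568$ ($b = 238 \cdot 36 = 8568$)
$\sqrt{b + m} = \sqrt{8568 - 44593} = \sqrt{-36025} = 5 i \sqrt{1441}$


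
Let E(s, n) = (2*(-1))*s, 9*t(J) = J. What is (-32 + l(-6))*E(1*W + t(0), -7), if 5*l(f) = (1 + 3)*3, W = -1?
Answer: -296/5 ≈ -59.200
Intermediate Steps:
t(J) = J/9
l(f) = 12/5 (l(f) = ((1 + 3)*3)/5 = (4*3)/5 = (1/5)*12 = 12/5)
E(s, n) = -2*s
(-32 + l(-6))*E(1*W + t(0), -7) = (-32 + 12/5)*(-2*(1*(-1) + (1/9)*0)) = -(-296)*(-1 + 0)/5 = -(-296)*(-1)/5 = -148/5*2 = -296/5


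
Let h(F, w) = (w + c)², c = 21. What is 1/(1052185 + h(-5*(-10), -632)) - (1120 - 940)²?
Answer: -46186394399/1425506 ≈ -32400.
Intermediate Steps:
h(F, w) = (21 + w)² (h(F, w) = (w + 21)² = (21 + w)²)
1/(1052185 + h(-5*(-10), -632)) - (1120 - 940)² = 1/(1052185 + (21 - 632)²) - (1120 - 940)² = 1/(1052185 + (-611)²) - 1*180² = 1/(1052185 + 373321) - 1*32400 = 1/1425506 - 32400 = -46186394399/1425506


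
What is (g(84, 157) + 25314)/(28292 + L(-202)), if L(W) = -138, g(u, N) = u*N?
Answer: 19251/14077 ≈ 1.3675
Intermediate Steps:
g(u, N) = N*u
(g(84, 157) + 25314)/(28292 + L(-202)) = (157*84 + 25314)/(28292 - 138) = (13188 + 25314)/28154 = 38502*(1/28154) = 19251/14077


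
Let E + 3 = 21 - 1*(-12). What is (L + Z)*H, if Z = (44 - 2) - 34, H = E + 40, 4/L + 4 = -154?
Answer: 44100/79 ≈ 558.23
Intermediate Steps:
E = 30 (E = -3 + (21 - 1*(-12)) = -3 + (21 + 12) = -3 + 33 = 30)
L = -2/79 (L = 4/(-4 - 154) = 4/(-158) = 4*(-1/158) = -2/79 ≈ -0.025316)
H = 70 (H = 30 + 40 = 70)
Z = 8 (Z = 42 - 34 = 8)
(L + Z)*H = (-2/79 + 8)*70 = (630/79)*70 = 44100/79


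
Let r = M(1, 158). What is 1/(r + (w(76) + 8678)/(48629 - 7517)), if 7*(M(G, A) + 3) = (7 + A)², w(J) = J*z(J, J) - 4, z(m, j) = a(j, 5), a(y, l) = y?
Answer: 143892/559255999 ≈ 0.00025729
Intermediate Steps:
z(m, j) = j
w(J) = -4 + J² (w(J) = J*J - 4 = J² - 4 = -4 + J²)
M(G, A) = -3 + (7 + A)²/7
r = 27204/7 (r = -3 + (7 + 158)²/7 = -3 + (⅐)*165² = -3 + (⅐)*27225 = -3 + 27225/7 = 27204/7 ≈ 3886.3)
1/(r + (w(76) + 8678)/(48629 - 7517)) = 1/(27204/7 + ((-4 + 76²) + 8678)/(48629 - 7517)) = 1/(27204/7 + ((-4 + 5776) + 8678)/41112) = 1/(27204/7 + (5772 + 8678)*(1/41112)) = 1/(27204/7 + 14450*(1/41112)) = 1/(27204/7 + 7225/20556) = 1/(559255999/143892) = 143892/559255999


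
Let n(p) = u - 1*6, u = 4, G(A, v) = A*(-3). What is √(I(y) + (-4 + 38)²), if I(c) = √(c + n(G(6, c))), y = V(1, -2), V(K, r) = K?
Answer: √(1156 + I) ≈ 34.0 + 0.0147*I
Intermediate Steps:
G(A, v) = -3*A
n(p) = -2 (n(p) = 4 - 1*6 = 4 - 6 = -2)
y = 1
I(c) = √(-2 + c) (I(c) = √(c - 2) = √(-2 + c))
√(I(y) + (-4 + 38)²) = √(√(-2 + 1) + (-4 + 38)²) = √(√(-1) + 34²) = √(I + 1156) = √(1156 + I)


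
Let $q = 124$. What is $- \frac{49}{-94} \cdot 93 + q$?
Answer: $\frac{16213}{94} \approx 172.48$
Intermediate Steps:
$- \frac{49}{-94} \cdot 93 + q = - \frac{49}{-94} \cdot 93 + 124 = \left(-49\right) \left(- \frac{1}{94}\right) 93 + 124 = \frac{49}{94} \cdot 93 + 124 = \frac{4557}{94} + 124 = \frac{16213}{94}$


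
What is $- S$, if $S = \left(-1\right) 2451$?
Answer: $2451$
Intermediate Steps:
$S = -2451$
$- S = \left(-1\right) \left(-2451\right) = 2451$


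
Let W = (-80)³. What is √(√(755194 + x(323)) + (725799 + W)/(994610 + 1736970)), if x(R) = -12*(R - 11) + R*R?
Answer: √(146002268105 + 1865382324100*√855779)/1365790 ≈ 30.416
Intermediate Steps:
W = -512000
x(R) = 132 + R² - 12*R (x(R) = -12*(-11 + R) + R² = (132 - 12*R) + R² = 132 + R² - 12*R)
√(√(755194 + x(323)) + (725799 + W)/(994610 + 1736970)) = √(√(755194 + (132 + 323² - 12*323)) + (725799 - 512000)/(994610 + 1736970)) = √(√(755194 + (132 + 104329 - 3876)) + 213799/2731580) = √(√(755194 + 100585) + 213799*(1/2731580)) = √(√855779 + 213799/2731580) = √(213799/2731580 + √855779)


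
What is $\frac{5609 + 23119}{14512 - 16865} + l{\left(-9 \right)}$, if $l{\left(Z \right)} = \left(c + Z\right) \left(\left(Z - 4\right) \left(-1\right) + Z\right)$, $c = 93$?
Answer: $\frac{761880}{2353} \approx 323.79$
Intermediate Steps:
$l{\left(Z \right)} = 372 + 4 Z$ ($l{\left(Z \right)} = \left(93 + Z\right) \left(\left(Z - 4\right) \left(-1\right) + Z\right) = \left(93 + Z\right) \left(\left(-4 + Z\right) \left(-1\right) + Z\right) = \left(93 + Z\right) \left(\left(4 - Z\right) + Z\right) = \left(93 + Z\right) 4 = 372 + 4 Z$)
$\frac{5609 + 23119}{14512 - 16865} + l{\left(-9 \right)} = \frac{5609 + 23119}{14512 - 16865} + \left(372 + 4 \left(-9\right)\right) = \frac{28728}{-2353} + \left(372 - 36\right) = 28728 \left(- \frac{1}{2353}\right) + 336 = - \frac{28728}{2353} + 336 = \frac{761880}{2353}$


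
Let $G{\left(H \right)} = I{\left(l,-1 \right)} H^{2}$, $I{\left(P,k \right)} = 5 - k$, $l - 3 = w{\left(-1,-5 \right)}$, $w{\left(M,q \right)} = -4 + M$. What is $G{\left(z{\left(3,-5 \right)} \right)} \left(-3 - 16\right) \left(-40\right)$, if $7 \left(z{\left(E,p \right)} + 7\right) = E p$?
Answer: $\frac{18677760}{49} \approx 3.8118 \cdot 10^{5}$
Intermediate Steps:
$l = -2$ ($l = 3 - 5 = -2$)
$z{\left(E,p \right)} = -7 + \frac{E p}{7}$
$G{\left(H \right)} = 6 H^{2}$ ($G{\left(H \right)} = \left(5 - -1\right) H^{2} = \left(5 + 1\right) H^{2} = 6 H^{2}$)
$G{\left(z{\left(3,-5 \right)} \right)} \left(-3 - 16\right) \left(-40\right) = 6 \left(-7 + \frac{1}{7} \cdot 3 \left(-5\right)\right)^{2} \left(-3 - 16\right) \left(-40\right) = 6 \left(-7 - \frac{15}{7}\right)^{2} \left(-3 - 16\right) \left(-40\right) = 6 \left(- \frac{64}{7}\right)^{2} \left(-19\right) \left(-40\right) = 6 \cdot \frac{4096}{49} \left(-19\right) \left(-40\right) = \frac{24576}{49} \left(-19\right) \left(-40\right) = \left(- \frac{466944}{49}\right) \left(-40\right) = \frac{18677760}{49}$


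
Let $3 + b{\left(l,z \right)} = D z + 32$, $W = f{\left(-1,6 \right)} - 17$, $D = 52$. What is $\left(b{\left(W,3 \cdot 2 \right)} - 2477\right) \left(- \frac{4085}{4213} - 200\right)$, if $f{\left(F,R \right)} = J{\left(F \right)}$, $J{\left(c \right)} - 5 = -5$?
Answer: $\frac{1808519160}{4213} \approx 4.2927 \cdot 10^{5}$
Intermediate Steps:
$J{\left(c \right)} = 0$ ($J{\left(c \right)} = 5 - 5 = 0$)
$f{\left(F,R \right)} = 0$
$W = -17$ ($W = 0 - 17 = -17$)
$b{\left(l,z \right)} = 29 + 52 z$ ($b{\left(l,z \right)} = -3 + \left(52 z + 32\right) = -3 + \left(32 + 52 z\right) = 29 + 52 z$)
$\left(b{\left(W,3 \cdot 2 \right)} - 2477\right) \left(- \frac{4085}{4213} - 200\right) = \left(\left(29 + 52 \cdot 3 \cdot 2\right) - 2477\right) \left(- \frac{4085}{4213} - 200\right) = \left(\left(29 + 52 \cdot 6\right) - 2477\right) \left(\left(-4085\right) \frac{1}{4213} - 200\right) = \left(\left(29 + 312\right) - 2477\right) \left(- \frac{4085}{4213} - 200\right) = \left(341 - 2477\right) \left(- \frac{846685}{4213}\right) = \left(-2136\right) \left(- \frac{846685}{4213}\right) = \frac{1808519160}{4213}$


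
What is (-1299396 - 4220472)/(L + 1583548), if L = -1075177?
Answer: -1839956/169457 ≈ -10.858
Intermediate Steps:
(-1299396 - 4220472)/(L + 1583548) = (-1299396 - 4220472)/(-1075177 + 1583548) = -5519868/508371 = -5519868*1/508371 = -1839956/169457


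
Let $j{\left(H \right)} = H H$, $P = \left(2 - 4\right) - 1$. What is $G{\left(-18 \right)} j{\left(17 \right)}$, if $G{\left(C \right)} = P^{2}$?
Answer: $2601$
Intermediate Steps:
$P = -3$ ($P = -2 - 1 = -3$)
$G{\left(C \right)} = 9$ ($G{\left(C \right)} = \left(-3\right)^{2} = 9$)
$j{\left(H \right)} = H^{2}$
$G{\left(-18 \right)} j{\left(17 \right)} = 9 \cdot 17^{2} = 9 \cdot 289 = 2601$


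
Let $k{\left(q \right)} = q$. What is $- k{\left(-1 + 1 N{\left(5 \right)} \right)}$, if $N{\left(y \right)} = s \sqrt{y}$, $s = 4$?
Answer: $1 - 4 \sqrt{5} \approx -7.9443$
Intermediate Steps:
$N{\left(y \right)} = 4 \sqrt{y}$
$- k{\left(-1 + 1 N{\left(5 \right)} \right)} = - (-1 + 1 \cdot 4 \sqrt{5}) = - (-1 + 4 \sqrt{5}) = 1 - 4 \sqrt{5}$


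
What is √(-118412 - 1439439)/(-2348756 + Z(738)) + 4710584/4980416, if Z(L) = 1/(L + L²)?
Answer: 588823/622552 - 545382*I*√1557851/1280969244791 ≈ 0.94582 - 0.0005314*I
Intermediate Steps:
√(-118412 - 1439439)/(-2348756 + Z(738)) + 4710584/4980416 = √(-118412 - 1439439)/(-2348756 + 1/(738*(1 + 738))) + 4710584/4980416 = √(-1557851)/(-2348756 + (1/738)/739) + 4710584*(1/4980416) = (I*√1557851)/(-2348756 + (1/738)*(1/739)) + 588823/622552 = (I*√1557851)/(-2348756 + 1/545382) + 588823/622552 = (I*√1557851)/(-1280969244791/545382) + 588823/622552 = (I*√1557851)*(-545382/1280969244791) + 588823/622552 = -545382*I*√1557851/1280969244791 + 588823/622552 = 588823/622552 - 545382*I*√1557851/1280969244791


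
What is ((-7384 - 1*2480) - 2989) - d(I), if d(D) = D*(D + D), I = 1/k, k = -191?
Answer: -468890295/36481 ≈ -12853.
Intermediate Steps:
I = -1/191 (I = 1/(-191) = -1/191 ≈ -0.0052356)
d(D) = 2*D**2 (d(D) = D*(2*D) = 2*D**2)
((-7384 - 1*2480) - 2989) - d(I) = ((-7384 - 1*2480) - 2989) - 2*(-1/191)**2 = ((-7384 - 2480) - 2989) - 2/36481 = (-9864 - 2989) - 1*2/36481 = -12853 - 2/36481 = -468890295/36481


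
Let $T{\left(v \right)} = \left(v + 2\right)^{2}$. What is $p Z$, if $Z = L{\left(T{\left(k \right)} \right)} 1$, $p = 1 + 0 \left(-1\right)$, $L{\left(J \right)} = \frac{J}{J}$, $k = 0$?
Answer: $1$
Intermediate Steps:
$T{\left(v \right)} = \left(2 + v\right)^{2}$
$L{\left(J \right)} = 1$
$p = 1$ ($p = 1 + 0 = 1$)
$Z = 1$ ($Z = 1 \cdot 1 = 1$)
$p Z = 1 \cdot 1 = 1$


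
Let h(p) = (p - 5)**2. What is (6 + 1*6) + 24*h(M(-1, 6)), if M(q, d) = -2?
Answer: 1188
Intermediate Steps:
h(p) = (-5 + p)**2
(6 + 1*6) + 24*h(M(-1, 6)) = (6 + 1*6) + 24*(-5 - 2)**2 = (6 + 6) + 24*(-7)**2 = 12 + 24*49 = 12 + 1176 = 1188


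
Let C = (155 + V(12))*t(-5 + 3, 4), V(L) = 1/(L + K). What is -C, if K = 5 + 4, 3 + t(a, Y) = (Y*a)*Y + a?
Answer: 120472/21 ≈ 5736.8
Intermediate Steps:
t(a, Y) = -3 + a + a*Y**2 (t(a, Y) = -3 + ((Y*a)*Y + a) = -3 + (a*Y**2 + a) = -3 + (a + a*Y**2) = -3 + a + a*Y**2)
K = 9
V(L) = 1/(9 + L) (V(L) = 1/(L + 9) = 1/(9 + L))
C = -120472/21 (C = (155 + 1/(9 + 12))*(-3 + (-5 + 3) + (-5 + 3)*4**2) = (155 + 1/21)*(-3 - 2 - 2*16) = (155 + 1/21)*(-3 - 2 - 32) = (3256/21)*(-37) = -120472/21 ≈ -5736.8)
-C = -1*(-120472/21) = 120472/21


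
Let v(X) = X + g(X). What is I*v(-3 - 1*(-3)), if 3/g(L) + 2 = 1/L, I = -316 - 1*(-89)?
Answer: 0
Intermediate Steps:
I = -227 (I = -316 + 89 = -227)
g(L) = 3/(-2 + 1/L)
v(X) = X - 3*X/(-1 + 2*X)
I*v(-3 - 1*(-3)) = -454*(-3 - 1*(-3))*(-2 + (-3 - 1*(-3)))/(-1 + 2*(-3 - 1*(-3))) = -454*(-3 + 3)*(-2 + (-3 + 3))/(-1 + 2*(-3 + 3)) = -454*0*(-2 + 0)/(-1 + 2*0) = -454*0*(-2)/(-1 + 0) = -454*0*(-2)/(-1) = -454*0*(-1)*(-2) = -227*0 = 0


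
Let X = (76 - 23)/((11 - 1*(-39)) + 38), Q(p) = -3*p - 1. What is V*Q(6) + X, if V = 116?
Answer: -193899/88 ≈ -2203.4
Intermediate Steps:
Q(p) = -1 - 3*p
X = 53/88 (X = 53/((11 + 39) + 38) = 53/(50 + 38) = 53/88 ≈ 0.60227)
V*Q(6) + X = 116*(-1 - 3*6) + 53/88 = 116*(-1 - 18) + 53/88 = 116*(-19) + 53/88 = -2204 + 53/88 = -193899/88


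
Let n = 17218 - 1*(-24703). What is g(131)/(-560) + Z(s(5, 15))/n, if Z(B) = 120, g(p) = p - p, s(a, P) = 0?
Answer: 120/41921 ≈ 0.0028625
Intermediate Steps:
g(p) = 0
n = 41921 (n = 17218 + 24703 = 41921)
g(131)/(-560) + Z(s(5, 15))/n = 0/(-560) + 120/41921 = 0*(-1/560) + 120*(1/41921) = 0 + 120/41921 = 120/41921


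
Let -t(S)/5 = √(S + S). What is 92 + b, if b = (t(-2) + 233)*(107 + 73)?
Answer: 42032 - 1800*I ≈ 42032.0 - 1800.0*I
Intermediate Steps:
t(S) = -5*√2*√S (t(S) = -5*√(S + S) = -5*√2*√S)
b = 41940 - 1800*I (b = (-5*√2*√(-2) + 233)*(107 + 73) = (-5*√2*I*√2 + 233)*180 = (-10*I + 233)*180 = (233 - 10*I)*180 = 41940 - 1800*I ≈ 41940.0 - 1800.0*I)
92 + b = 92 + (41940 - 1800*I) = 42032 - 1800*I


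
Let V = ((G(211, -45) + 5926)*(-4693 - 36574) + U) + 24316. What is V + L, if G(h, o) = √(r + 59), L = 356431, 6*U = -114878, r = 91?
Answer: -732559924/3 - 206335*√6 ≈ -2.4469e+8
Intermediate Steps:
U = -57439/3 (U = (⅙)*(-114878) = -57439/3 ≈ -19146.)
G(h, o) = 5*√6 (G(h, o) = √(91 + 59) = √150 = 5*√6)
V = -733629217/3 - 206335*√6 (V = ((5*√6 + 5926)*(-4693 - 36574) - 57439/3) + 24316 = ((5926 + 5*√6)*(-41267) - 57439/3) + 24316 = ((-244548242 - 206335*√6) - 57439/3) + 24316 = (-733702165/3 - 206335*√6) + 24316 = -733629217/3 - 206335*√6 ≈ -2.4505e+8)
V + L = (-733629217/3 - 206335*√6) + 356431 = -732559924/3 - 206335*√6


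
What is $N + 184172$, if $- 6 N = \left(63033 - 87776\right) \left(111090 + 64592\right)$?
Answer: $\frac{2174002379}{3} \approx 7.2467 \cdot 10^{8}$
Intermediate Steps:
$N = \frac{2173449863}{3}$ ($N = - \frac{\left(63033 - 87776\right) \left(111090 + 64592\right)}{6} = - \frac{\left(-24743\right) 175682}{6} = \left(- \frac{1}{6}\right) \left(-4346899726\right) = \frac{2173449863}{3} \approx 7.2448 \cdot 10^{8}$)
$N + 184172 = \frac{2173449863}{3} + 184172 = \frac{2174002379}{3}$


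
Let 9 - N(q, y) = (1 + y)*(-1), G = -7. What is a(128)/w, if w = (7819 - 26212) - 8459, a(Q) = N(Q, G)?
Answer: -3/26852 ≈ -0.00011172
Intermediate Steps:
N(q, y) = 10 + y (N(q, y) = 9 - (1 + y)*(-1) = 9 - (-1 - y) = 9 + (1 + y) = 10 + y)
a(Q) = 3 (a(Q) = 10 - 7 = 3)
w = -26852 (w = -18393 - 8459 = -26852)
a(128)/w = 3/(-26852) = 3*(-1/26852) = -3/26852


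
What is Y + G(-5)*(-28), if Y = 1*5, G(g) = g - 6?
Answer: 313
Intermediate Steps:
G(g) = -6 + g
Y = 5
Y + G(-5)*(-28) = 5 + (-6 - 5)*(-28) = 5 - 11*(-28) = 5 + 308 = 313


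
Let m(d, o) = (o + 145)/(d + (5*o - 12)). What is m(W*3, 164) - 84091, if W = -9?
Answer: -65674762/781 ≈ -84091.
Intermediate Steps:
m(d, o) = (145 + o)/(-12 + d + 5*o) (m(d, o) = (145 + o)/(d + (-12 + 5*o)) = (145 + o)/(-12 + d + 5*o))
m(W*3, 164) - 84091 = (145 + 164)/(-12 - 9*3 + 5*164) - 84091 = 309/(-12 - 27 + 820) - 84091 = 309/781 - 84091 = -65674762/781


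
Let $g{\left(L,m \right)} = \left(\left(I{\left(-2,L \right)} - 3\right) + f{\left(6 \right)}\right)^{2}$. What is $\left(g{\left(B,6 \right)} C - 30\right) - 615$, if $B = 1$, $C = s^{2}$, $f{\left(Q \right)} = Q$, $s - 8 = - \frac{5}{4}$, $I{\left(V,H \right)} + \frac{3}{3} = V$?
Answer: $-645$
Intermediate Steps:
$I{\left(V,H \right)} = -1 + V$
$s = \frac{27}{4}$ ($s = 8 - \frac{5}{4} = \frac{27}{4} \approx 6.75$)
$C = \frac{729}{16}$ ($C = \left(\frac{27}{4}\right)^{2} = \frac{729}{16} \approx 45.563$)
$g{\left(L,m \right)} = 0$ ($g{\left(L,m \right)} = \left(\left(\left(-1 - 2\right) - 3\right) + 6\right)^{2} = \left(\left(-3 - 3\right) + 6\right)^{2} = \left(-6 + 6\right)^{2} = 0^{2} = 0$)
$\left(g{\left(B,6 \right)} C - 30\right) - 615 = \left(0 \cdot \frac{729}{16} - 30\right) - 615 = \left(0 - 30\right) - 615 = -30 - 615 = -645$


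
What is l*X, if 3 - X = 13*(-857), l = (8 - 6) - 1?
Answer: 11144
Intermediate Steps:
l = 1 (l = 2 - 1 = 1)
X = 11144 (X = 3 - 13*(-857) = 3 - 1*(-11141) = 3 + 11141 = 11144)
l*X = 1*11144 = 11144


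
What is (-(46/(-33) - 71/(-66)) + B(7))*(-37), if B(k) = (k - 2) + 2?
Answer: -5957/22 ≈ -270.77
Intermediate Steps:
B(k) = k (B(k) = (-2 + k) + 2 = k)
(-(46/(-33) - 71/(-66)) + B(7))*(-37) = (-(46/(-33) - 71/(-66)) + 7)*(-37) = (-(46*(-1/33) - 71*(-1/66)) + 7)*(-37) = (-(-46/33 + 71/66) + 7)*(-37) = (-1*(-7/22) + 7)*(-37) = (7/22 + 7)*(-37) = (161/22)*(-37) = -5957/22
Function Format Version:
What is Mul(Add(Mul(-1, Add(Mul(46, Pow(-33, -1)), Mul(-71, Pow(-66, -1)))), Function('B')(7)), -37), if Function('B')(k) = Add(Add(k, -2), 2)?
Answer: Rational(-5957, 22) ≈ -270.77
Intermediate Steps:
Function('B')(k) = k (Function('B')(k) = Add(Add(-2, k), 2) = k)
Mul(Add(Mul(-1, Add(Mul(46, Pow(-33, -1)), Mul(-71, Pow(-66, -1)))), Function('B')(7)), -37) = Mul(Add(Mul(-1, Add(Mul(46, Pow(-33, -1)), Mul(-71, Pow(-66, -1)))), 7), -37) = Mul(Add(Mul(-1, Add(Mul(46, Rational(-1, 33)), Mul(-71, Rational(-1, 66)))), 7), -37) = Mul(Add(Mul(-1, Add(Rational(-46, 33), Rational(71, 66))), 7), -37) = Mul(Add(Mul(-1, Rational(-7, 22)), 7), -37) = Mul(Add(Rational(7, 22), 7), -37) = Mul(Rational(161, 22), -37) = Rational(-5957, 22)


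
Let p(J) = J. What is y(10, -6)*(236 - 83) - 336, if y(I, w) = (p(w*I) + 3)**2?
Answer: 496761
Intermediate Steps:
y(I, w) = (3 + I*w)**2 (y(I, w) = (w*I + 3)**2 = (I*w + 3)**2 = (3 + I*w)**2)
y(10, -6)*(236 - 83) - 336 = (3 + 10*(-6))**2*(236 - 83) - 336 = (3 - 60)**2*153 - 336 = (-57)**2*153 - 336 = 3249*153 - 336 = 497097 - 336 = 496761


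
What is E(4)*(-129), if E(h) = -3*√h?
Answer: 774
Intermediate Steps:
E(4)*(-129) = -3*√4*(-129) = -3*2*(-129) = -6*(-129) = 774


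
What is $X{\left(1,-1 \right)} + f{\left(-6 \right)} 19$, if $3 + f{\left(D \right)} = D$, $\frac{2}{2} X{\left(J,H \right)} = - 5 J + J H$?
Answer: $-177$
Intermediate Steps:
$X{\left(J,H \right)} = - 5 J + H J$ ($X{\left(J,H \right)} = - 5 J + J H = - 5 J + H J$)
$f{\left(D \right)} = -3 + D$
$X{\left(1,-1 \right)} + f{\left(-6 \right)} 19 = 1 \left(-5 - 1\right) + \left(-3 - 6\right) 19 = 1 \left(-6\right) - 171 = -6 - 171 = -177$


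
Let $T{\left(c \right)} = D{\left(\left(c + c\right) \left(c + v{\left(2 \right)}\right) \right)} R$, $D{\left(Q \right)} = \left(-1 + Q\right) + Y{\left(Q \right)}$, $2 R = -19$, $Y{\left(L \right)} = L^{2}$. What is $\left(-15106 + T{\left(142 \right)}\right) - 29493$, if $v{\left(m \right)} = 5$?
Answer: $- \frac{33115896967}{2} \approx -1.6558 \cdot 10^{10}$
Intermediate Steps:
$R = - \frac{19}{2}$ ($R = \frac{1}{2} \left(-19\right) = - \frac{19}{2} \approx -9.5$)
$D{\left(Q \right)} = -1 + Q + Q^{2}$ ($D{\left(Q \right)} = \left(-1 + Q\right) + Q^{2} = -1 + Q + Q^{2}$)
$T{\left(c \right)} = \frac{19}{2} - 38 c^{2} \left(5 + c\right)^{2} - 19 c \left(5 + c\right)$ ($T{\left(c \right)} = \left(-1 + \left(c + c\right) \left(c + 5\right) + \left(\left(c + c\right) \left(c + 5\right)\right)^{2}\right) \left(- \frac{19}{2}\right) = \left(-1 + 2 c \left(5 + c\right) + \left(2 c \left(5 + c\right)\right)^{2}\right) \left(- \frac{19}{2}\right) = \left(-1 + 2 c \left(5 + c\right) + 4 c^{2} \left(5 + c\right)^{2}\right) \left(- \frac{19}{2}\right) = \frac{19}{2} - 38 c^{2} \left(5 + c\right)^{2} - 19 c \left(5 + c\right)$)
$\left(-15106 + T{\left(142 \right)}\right) - 29493 = \left(-15106 - \left(- \frac{19}{2} + 2698 \left(5 + 142\right) + 38 \cdot 142^{2} \left(5 + 142\right)^{2}\right)\right) - 29493 = \left(-15106 - \left(- \frac{19}{2} + 396606 + 16557507288\right)\right) - 29493 = \left(-15106 - \left(\frac{793193}{2} + 16557507288\right)\right) - 29493 = \left(-15106 - \frac{33115807769}{2}\right) - 29493 = - \frac{33115837981}{2} - 29493 = - \frac{33115896967}{2}$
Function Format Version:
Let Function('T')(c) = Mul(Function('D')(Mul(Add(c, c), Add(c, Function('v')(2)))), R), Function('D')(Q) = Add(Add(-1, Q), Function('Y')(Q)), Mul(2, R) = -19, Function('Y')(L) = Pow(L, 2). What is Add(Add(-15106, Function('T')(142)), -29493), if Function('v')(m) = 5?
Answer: Rational(-33115896967, 2) ≈ -1.6558e+10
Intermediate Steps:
R = Rational(-19, 2) (R = Mul(Rational(1, 2), -19) = Rational(-19, 2) ≈ -9.5000)
Function('D')(Q) = Add(-1, Q, Pow(Q, 2)) (Function('D')(Q) = Add(Add(-1, Q), Pow(Q, 2)) = Add(-1, Q, Pow(Q, 2)))
Function('T')(c) = Add(Rational(19, 2), Mul(-38, Pow(c, 2), Pow(Add(5, c), 2)), Mul(-19, c, Add(5, c))) (Function('T')(c) = Mul(Add(-1, Mul(Add(c, c), Add(c, 5)), Pow(Mul(Add(c, c), Add(c, 5)), 2)), Rational(-19, 2)) = Mul(Add(-1, Mul(Mul(2, c), Add(5, c)), Pow(Mul(Mul(2, c), Add(5, c)), 2)), Rational(-19, 2)) = Mul(Add(-1, Mul(2, c, Add(5, c)), Pow(Mul(2, c, Add(5, c)), 2)), Rational(-19, 2)) = Mul(Add(-1, Mul(2, c, Add(5, c)), Mul(4, Pow(c, 2), Pow(Add(5, c), 2))), Rational(-19, 2)) = Add(Rational(19, 2), Mul(-38, Pow(c, 2), Pow(Add(5, c), 2)), Mul(-19, c, Add(5, c))))
Add(Add(-15106, Function('T')(142)), -29493) = Add(Add(-15106, Add(Rational(19, 2), Mul(-38, Pow(142, 2), Pow(Add(5, 142), 2)), Mul(-19, 142, Add(5, 142)))), -29493) = Add(Add(-15106, Add(Rational(19, 2), Mul(-38, 20164, Pow(147, 2)), Mul(-19, 142, 147))), -29493) = Add(Add(-15106, Add(Rational(19, 2), Mul(-38, 20164, 21609), -396606)), -29493) = Add(Add(-15106, Add(Rational(19, 2), -16557507288, -396606)), -29493) = Add(Add(-15106, Rational(-33115807769, 2)), -29493) = Add(Rational(-33115837981, 2), -29493) = Rational(-33115896967, 2)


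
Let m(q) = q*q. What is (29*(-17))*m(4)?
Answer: -7888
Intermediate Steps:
m(q) = q²
(29*(-17))*m(4) = (29*(-17))*4² = -493*16 = -7888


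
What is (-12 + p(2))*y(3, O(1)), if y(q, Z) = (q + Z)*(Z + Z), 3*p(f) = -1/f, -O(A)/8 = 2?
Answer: -15184/3 ≈ -5061.3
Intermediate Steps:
O(A) = -16 (O(A) = -8*2 = -16)
p(f) = -1/(3*f) (p(f) = (-1/f)/3 = -1/(3*f))
y(q, Z) = 2*Z*(Z + q) (y(q, Z) = (Z + q)*(2*Z) = 2*Z*(Z + q))
(-12 + p(2))*y(3, O(1)) = (-12 - 1/3/2)*(2*(-16)*(-16 + 3)) = (-12 - 1/3*1/2)*(2*(-16)*(-13)) = (-12 - 1/6)*416 = -73/6*416 = -15184/3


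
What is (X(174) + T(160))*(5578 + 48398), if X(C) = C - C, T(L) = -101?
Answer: -5451576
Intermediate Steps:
X(C) = 0
(X(174) + T(160))*(5578 + 48398) = (0 - 101)*(5578 + 48398) = -101*53976 = -5451576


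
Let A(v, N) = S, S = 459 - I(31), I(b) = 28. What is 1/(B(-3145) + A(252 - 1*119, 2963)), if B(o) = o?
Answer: -1/2714 ≈ -0.00036846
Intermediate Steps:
S = 431 (S = 459 - 1*28 = 459 - 28 = 431)
A(v, N) = 431
1/(B(-3145) + A(252 - 1*119, 2963)) = 1/(-3145 + 431) = 1/(-2714) = -1/2714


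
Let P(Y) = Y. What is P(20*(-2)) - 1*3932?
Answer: -3972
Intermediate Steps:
P(20*(-2)) - 1*3932 = 20*(-2) - 1*3932 = -40 - 3932 = -3972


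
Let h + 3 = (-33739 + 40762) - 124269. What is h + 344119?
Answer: 226870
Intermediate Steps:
h = -117249 (h = -3 + ((-33739 + 40762) - 124269) = -3 + (7023 - 124269) = -3 - 117246 = -117249)
h + 344119 = -117249 + 344119 = 226870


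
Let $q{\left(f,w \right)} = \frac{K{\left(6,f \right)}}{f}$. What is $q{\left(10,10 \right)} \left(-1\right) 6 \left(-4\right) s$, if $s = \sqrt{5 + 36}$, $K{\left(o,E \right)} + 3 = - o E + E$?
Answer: $- \frac{636 \sqrt{41}}{5} \approx -814.48$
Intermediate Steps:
$K{\left(o,E \right)} = -3 + E - E o$ ($K{\left(o,E \right)} = -3 + \left(- o E + E\right) = -3 - \left(- E + E o\right) = -3 + E - E o$)
$q{\left(f,w \right)} = \frac{-3 - 5 f}{f}$ ($q{\left(f,w \right)} = \frac{-3 + f - f 6}{f} = \frac{-3 + f - 6 f}{f} = \frac{-3 - 5 f}{f}$)
$s = \sqrt{41} \approx 6.4031$
$q{\left(10,10 \right)} \left(-1\right) 6 \left(-4\right) s = \left(-5 - \frac{3}{10}\right) \left(-1\right) 6 \left(-4\right) \sqrt{41} = \left(-5 - \frac{3}{10}\right) \left(\left(-6\right) \left(-4\right)\right) \sqrt{41} = \left(-5 - \frac{3}{10}\right) 24 \sqrt{41} = \left(- \frac{53}{10}\right) 24 \sqrt{41} = - \frac{636 \sqrt{41}}{5}$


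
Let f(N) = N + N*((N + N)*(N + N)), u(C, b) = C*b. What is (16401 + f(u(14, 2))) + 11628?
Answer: 115865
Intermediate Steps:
f(N) = N + 4*N³ (f(N) = N + N*((2*N)*(2*N)) = N + N*(4*N²) = N + 4*N³)
(16401 + f(u(14, 2))) + 11628 = (16401 + (14*2 + 4*(14*2)³)) + 11628 = (16401 + (28 + 4*28³)) + 11628 = (16401 + (28 + 4*21952)) + 11628 = (16401 + (28 + 87808)) + 11628 = (16401 + 87836) + 11628 = 104237 + 11628 = 115865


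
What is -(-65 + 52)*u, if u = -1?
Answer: -13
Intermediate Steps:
-(-65 + 52)*u = -(-65 + 52)*(-1) = -(-13)*(-1) = -1*13 = -13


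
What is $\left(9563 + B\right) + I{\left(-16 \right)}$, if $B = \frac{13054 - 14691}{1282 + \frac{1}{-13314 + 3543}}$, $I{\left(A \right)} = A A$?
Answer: $\frac{122980932672}{12526421} \approx 9817.7$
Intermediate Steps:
$I{\left(A \right)} = A^{2}$
$B = - \frac{15995127}{12526421}$ ($B = - \frac{1637}{1282 + \frac{1}{-9771}} = - \frac{1637}{1282 - \frac{1}{9771}} = - \frac{1637}{\frac{12526421}{9771}} = \left(-1637\right) \frac{9771}{12526421} = - \frac{15995127}{12526421} \approx -1.2769$)
$\left(9563 + B\right) + I{\left(-16 \right)} = \left(9563 - \frac{15995127}{12526421}\right) + \left(-16\right)^{2} = \frac{119774168896}{12526421} + 256 = \frac{122980932672}{12526421}$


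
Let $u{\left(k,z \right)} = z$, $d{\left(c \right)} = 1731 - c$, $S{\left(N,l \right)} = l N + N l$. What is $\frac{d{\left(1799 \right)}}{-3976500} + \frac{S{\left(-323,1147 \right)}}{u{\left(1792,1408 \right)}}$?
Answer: $- \frac{3043838117}{5784000} \approx -526.25$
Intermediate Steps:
$S{\left(N,l \right)} = 2 N l$ ($S{\left(N,l \right)} = N l + N l = 2 N l$)
$\frac{d{\left(1799 \right)}}{-3976500} + \frac{S{\left(-323,1147 \right)}}{u{\left(1792,1408 \right)}} = \frac{1731 - 1799}{-3976500} + \frac{2 \left(-323\right) 1147}{1408} = \left(1731 - 1799\right) \left(- \frac{1}{3976500}\right) - \frac{370481}{704} = \left(-68\right) \left(- \frac{1}{3976500}\right) - \frac{370481}{704} = \frac{17}{994125} - \frac{370481}{704} = - \frac{3043838117}{5784000}$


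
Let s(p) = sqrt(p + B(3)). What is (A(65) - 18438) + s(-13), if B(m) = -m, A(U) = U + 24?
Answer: -18349 + 4*I ≈ -18349.0 + 4.0*I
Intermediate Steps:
A(U) = 24 + U
s(p) = sqrt(-3 + p) (s(p) = sqrt(p - 1*3) = sqrt(p - 3) = sqrt(-3 + p))
(A(65) - 18438) + s(-13) = ((24 + 65) - 18438) + sqrt(-3 - 13) = (89 - 18438) + sqrt(-16) = -18349 + 4*I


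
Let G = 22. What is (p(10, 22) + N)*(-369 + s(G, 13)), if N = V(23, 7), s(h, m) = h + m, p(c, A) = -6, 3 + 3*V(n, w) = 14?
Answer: 2338/3 ≈ 779.33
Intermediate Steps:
V(n, w) = 11/3 (V(n, w) = -1 + (1/3)*14 = -1 + 14/3 = 11/3)
N = 11/3 ≈ 3.6667
(p(10, 22) + N)*(-369 + s(G, 13)) = (-6 + 11/3)*(-369 + (22 + 13)) = -7*(-369 + 35)/3 = -7/3*(-334) = 2338/3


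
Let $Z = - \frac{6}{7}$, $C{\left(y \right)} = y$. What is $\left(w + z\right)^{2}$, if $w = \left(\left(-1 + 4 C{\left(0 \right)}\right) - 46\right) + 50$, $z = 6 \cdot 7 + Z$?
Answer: $\frac{95481}{49} \approx 1948.6$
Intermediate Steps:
$Z = - \frac{6}{7}$ ($Z = \left(-6\right) \frac{1}{7} = - \frac{6}{7} \approx -0.85714$)
$z = \frac{288}{7}$ ($z = 6 \cdot 7 - \frac{6}{7} = 42 - \frac{6}{7} = \frac{288}{7} \approx 41.143$)
$w = 3$ ($w = \left(\left(-1 + 4 \cdot 0\right) - 46\right) + 50 = \left(\left(-1 + 0\right) - 46\right) + 50 = \left(-1 - 46\right) + 50 = -47 + 50 = 3$)
$\left(w + z\right)^{2} = \left(3 + \frac{288}{7}\right)^{2} = \left(\frac{309}{7}\right)^{2} = \frac{95481}{49}$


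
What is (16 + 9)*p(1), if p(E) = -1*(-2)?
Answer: 50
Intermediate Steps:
p(E) = 2
(16 + 9)*p(1) = (16 + 9)*2 = 25*2 = 50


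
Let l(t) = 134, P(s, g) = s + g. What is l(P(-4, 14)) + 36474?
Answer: 36608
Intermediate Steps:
P(s, g) = g + s
l(P(-4, 14)) + 36474 = 134 + 36474 = 36608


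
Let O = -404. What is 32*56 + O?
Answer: 1388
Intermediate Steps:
32*56 + O = 32*56 - 404 = 1792 - 404 = 1388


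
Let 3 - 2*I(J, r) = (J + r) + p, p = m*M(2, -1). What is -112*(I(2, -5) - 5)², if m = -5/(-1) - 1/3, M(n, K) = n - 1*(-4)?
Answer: -28672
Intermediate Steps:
M(n, K) = 4 + n (M(n, K) = n + 4 = 4 + n)
m = 14/3 (m = -5*(-1) - 1*⅓ = 5 - ⅓ = 14/3 ≈ 4.6667)
p = 28 (p = 14*(4 + 2)/3 = (14/3)*6 = 28)
I(J, r) = -25/2 - J/2 - r/2 (I(J, r) = 3/2 - ((J + r) + 28)/2 = 3/2 - (28 + J + r)/2 = 3/2 + (-14 - J/2 - r/2) = -25/2 - J/2 - r/2)
-112*(I(2, -5) - 5)² = -112*((-25/2 - ½*2 - ½*(-5)) - 5)² = -112*((-25/2 - 1 + 5/2) - 5)² = -112*(-11 - 5)² = -112*(-16)² = -112*256 = -28672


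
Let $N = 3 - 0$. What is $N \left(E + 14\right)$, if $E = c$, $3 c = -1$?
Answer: $41$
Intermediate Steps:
$c = - \frac{1}{3}$ ($c = \frac{1}{3} \left(-1\right) = - \frac{1}{3} \approx -0.33333$)
$E = - \frac{1}{3} \approx -0.33333$
$N = 3$ ($N = 3 + 0 = 3$)
$N \left(E + 14\right) = 3 \left(- \frac{1}{3} + 14\right) = 3 \cdot \frac{41}{3} = 41$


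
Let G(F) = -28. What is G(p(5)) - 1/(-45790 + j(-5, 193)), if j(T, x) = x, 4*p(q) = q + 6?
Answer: -1276715/45597 ≈ -28.000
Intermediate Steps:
p(q) = 3/2 + q/4 (p(q) = (q + 6)/4 = (6 + q)/4 = 3/2 + q/4)
G(p(5)) - 1/(-45790 + j(-5, 193)) = -28 - 1/(-45790 + 193) = -28 - 1/(-45597) = -28 - 1*(-1/45597) = -28 + 1/45597 = -1276715/45597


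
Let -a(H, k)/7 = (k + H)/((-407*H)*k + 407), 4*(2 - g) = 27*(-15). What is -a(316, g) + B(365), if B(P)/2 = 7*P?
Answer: 271418292341/53115128 ≈ 5110.0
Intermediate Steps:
g = 413/4 (g = 2 - 27*(-15)/4 = 2 - 1/4*(-405) = 2 + 405/4 = 413/4 ≈ 103.25)
a(H, k) = -7*(H + k)/(407 - 407*H*k) (a(H, k) = -7*(k + H)/((-407*H)*k + 407) = -7*(H + k)/(-407*H*k + 407) = -7*(H + k)/(407 - 407*H*k))
B(P) = 14*P (B(P) = 2*(7*P) = 14*P)
-a(316, g) + B(365) = -7*(316 + 413/4)/(407*(-1 + 316*(413/4))) + 14*365 = -7*1677/(407*(-1 + 32627)*4) + 5110 = -7*1677/(407*32626*4) + 5110 = -1*11739/53115128 + 5110 = -11739/53115128 + 5110 = 271418292341/53115128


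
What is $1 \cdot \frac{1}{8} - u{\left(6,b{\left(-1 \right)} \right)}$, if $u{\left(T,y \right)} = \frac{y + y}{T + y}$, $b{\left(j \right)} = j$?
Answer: $\frac{21}{40} \approx 0.525$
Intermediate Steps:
$u{\left(T,y \right)} = \frac{2 y}{T + y}$
$1 \cdot \frac{1}{8} - u{\left(6,b{\left(-1 \right)} \right)} = 1 \cdot \frac{1}{8} - 2 \left(-1\right) \frac{1}{6 - 1} = 1 \cdot \frac{1}{8} - 2 \left(-1\right) \frac{1}{5} = \frac{1}{8} - 2 \left(-1\right) \frac{1}{5} = \frac{1}{8} - - \frac{2}{5} = \frac{1}{8} + \frac{2}{5} = \frac{21}{40}$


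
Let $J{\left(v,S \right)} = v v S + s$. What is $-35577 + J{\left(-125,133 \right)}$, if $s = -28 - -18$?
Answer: $2042538$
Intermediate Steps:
$s = -10$ ($s = -28 + 18 = -10$)
$J{\left(v,S \right)} = -10 + S v^{2}$ ($J{\left(v,S \right)} = v v S - 10 = v^{2} S - 10 = S v^{2} - 10 = -10 + S v^{2}$)
$-35577 + J{\left(-125,133 \right)} = -35577 - \left(10 - 133 \left(-125\right)^{2}\right) = -35577 + \left(-10 + 133 \cdot 15625\right) = -35577 + \left(-10 + 2078125\right) = -35577 + 2078115 = 2042538$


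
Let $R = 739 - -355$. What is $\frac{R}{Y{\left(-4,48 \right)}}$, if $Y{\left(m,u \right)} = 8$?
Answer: $\frac{547}{4} \approx 136.75$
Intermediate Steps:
$R = 1094$ ($R = 739 + 355 = 1094$)
$\frac{R}{Y{\left(-4,48 \right)}} = \frac{1094}{8} = 1094 \cdot \frac{1}{8} = \frac{547}{4}$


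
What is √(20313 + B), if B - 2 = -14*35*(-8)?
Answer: √24235 ≈ 155.68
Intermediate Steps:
B = 3922 (B = 2 - 14*35*(-8) = 2 - 490*(-8) = 2 + 3920 = 3922)
√(20313 + B) = √(20313 + 3922) = √24235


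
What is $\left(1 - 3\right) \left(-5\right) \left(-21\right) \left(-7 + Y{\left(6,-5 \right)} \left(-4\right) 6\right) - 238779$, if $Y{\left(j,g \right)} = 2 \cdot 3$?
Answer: $-207069$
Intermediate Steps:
$Y{\left(j,g \right)} = 6$
$\left(1 - 3\right) \left(-5\right) \left(-21\right) \left(-7 + Y{\left(6,-5 \right)} \left(-4\right) 6\right) - 238779 = \left(1 - 3\right) \left(-5\right) \left(-21\right) \left(-7 + 6 \left(-4\right) 6\right) - 238779 = \left(-2\right) \left(-5\right) \left(-21\right) \left(-7 - 144\right) - 238779 = 10 \left(-21\right) \left(-7 - 144\right) - 238779 = \left(-210\right) \left(-151\right) - 238779 = 31710 - 238779 = -207069$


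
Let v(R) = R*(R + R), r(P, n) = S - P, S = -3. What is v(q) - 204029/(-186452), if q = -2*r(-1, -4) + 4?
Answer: 3438555/26636 ≈ 129.09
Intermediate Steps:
r(P, n) = -3 - P
q = 8 (q = -2*(-3 - 1*(-1)) + 4 = -2*(-3 + 1) + 4 = -2*(-2) + 4 = 4 + 4 = 8)
v(R) = 2*R² (v(R) = R*(2*R) = 2*R²)
v(q) - 204029/(-186452) = 2*8² - 204029/(-186452) = 2*64 - 204029*(-1)/186452 = 128 - 1*(-29147/26636) = 128 + 29147/26636 = 3438555/26636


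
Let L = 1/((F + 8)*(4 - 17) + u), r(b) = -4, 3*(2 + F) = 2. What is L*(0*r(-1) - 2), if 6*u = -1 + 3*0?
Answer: 12/521 ≈ 0.023033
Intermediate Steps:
F = -4/3 (F = -2 + (1/3)*2 = -2 + 2/3 = -4/3 ≈ -1.3333)
u = -1/6 (u = (-1 + 3*0)/6 = (-1 + 0)/6 = (1/6)*(-1) = -1/6 ≈ -0.16667)
L = -6/521 (L = 1/((-4/3 + 8)*(4 - 17) - 1/6) = 1/((20/3)*(-13) - 1/6) = 1/(-260/3 - 1/6) = 1/(-521/6) = -6/521 ≈ -0.011516)
L*(0*r(-1) - 2) = -6*(0*(-4) - 2)/521 = -6*(0 - 2)/521 = -6/521*(-2) = 12/521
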